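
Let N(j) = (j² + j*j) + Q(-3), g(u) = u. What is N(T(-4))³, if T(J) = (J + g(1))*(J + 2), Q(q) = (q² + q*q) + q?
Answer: 658503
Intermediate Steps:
Q(q) = q + 2*q² (Q(q) = (q² + q²) + q = 2*q² + q = q + 2*q²)
T(J) = (1 + J)*(2 + J) (T(J) = (J + 1)*(J + 2) = (1 + J)*(2 + J))
N(j) = 15 + 2*j² (N(j) = (j² + j*j) - 3*(1 + 2*(-3)) = (j² + j²) - 3*(1 - 6) = 2*j² - 3*(-5) = 2*j² + 15 = 15 + 2*j²)
N(T(-4))³ = (15 + 2*(2 + (-4)² + 3*(-4))²)³ = (15 + 2*(2 + 16 - 12)²)³ = (15 + 2*6²)³ = (15 + 2*36)³ = (15 + 72)³ = 87³ = 658503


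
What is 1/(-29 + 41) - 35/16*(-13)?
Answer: 1369/48 ≈ 28.521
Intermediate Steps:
1/(-29 + 41) - 35/16*(-13) = 1/12 - 35*1/16*(-13) = 1/12 - 35/16*(-13) = 1/12 + 455/16 = 1369/48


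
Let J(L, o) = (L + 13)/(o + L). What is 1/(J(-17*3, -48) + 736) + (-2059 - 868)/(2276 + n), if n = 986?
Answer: -53265304/59451581 ≈ -0.89594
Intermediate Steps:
J(L, o) = (13 + L)/(L + o)
1/(J(-17*3, -48) + 736) + (-2059 - 868)/(2276 + n) = 1/((13 - 17*3)/(-17*3 - 48) + 736) + (-2059 - 868)/(2276 + 986) = 1/((13 - 51)/(-51 - 48) + 736) - 2927/3262 = 1/(-38/(-99) + 736) - 2927*1/3262 = 1/(-1/99*(-38) + 736) - 2927/3262 = 1/(38/99 + 736) - 2927/3262 = 1/(72902/99) - 2927/3262 = 99/72902 - 2927/3262 = -53265304/59451581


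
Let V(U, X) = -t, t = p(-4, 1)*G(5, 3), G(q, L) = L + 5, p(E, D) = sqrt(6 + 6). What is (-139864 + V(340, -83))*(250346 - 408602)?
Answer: 22134317184 + 2532096*sqrt(3) ≈ 2.2139e+10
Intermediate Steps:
p(E, D) = 2*sqrt(3) (p(E, D) = sqrt(12) = 2*sqrt(3))
G(q, L) = 5 + L
t = 16*sqrt(3) (t = (2*sqrt(3))*(5 + 3) = (2*sqrt(3))*8 = 16*sqrt(3) ≈ 27.713)
V(U, X) = -16*sqrt(3)
(-139864 + V(340, -83))*(250346 - 408602) = (-139864 - 16*sqrt(3))*(250346 - 408602) = (-139864 - 16*sqrt(3))*(-158256) = 22134317184 + 2532096*sqrt(3)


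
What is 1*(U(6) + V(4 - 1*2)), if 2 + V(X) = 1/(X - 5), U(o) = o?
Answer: 11/3 ≈ 3.6667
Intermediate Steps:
V(X) = -2 + 1/(-5 + X) (V(X) = -2 + 1/(X - 5) = -2 + 1/(-5 + X))
1*(U(6) + V(4 - 1*2)) = 1*(6 + (11 - 2*(4 - 1*2))/(-5 + (4 - 1*2))) = 1*(6 + (11 - 2*(4 - 2))/(-5 + (4 - 2))) = 1*(6 + (11 - 2*2)/(-5 + 2)) = 1*(6 + (11 - 4)/(-3)) = 1*(6 - ⅓*7) = 1*(6 - 7/3) = 1*(11/3) = 11/3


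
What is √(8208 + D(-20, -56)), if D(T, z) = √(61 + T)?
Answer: √(8208 + √41) ≈ 90.633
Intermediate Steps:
√(8208 + D(-20, -56)) = √(8208 + √(61 - 20)) = √(8208 + √41)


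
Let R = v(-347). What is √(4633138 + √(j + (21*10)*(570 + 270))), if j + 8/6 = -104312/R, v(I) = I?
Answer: √(5020843620978 + 2082*√47871412467)/1041 ≈ 2152.6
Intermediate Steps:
R = -347
j = 311548/1041 (j = -4/3 - 104312/(-347) = -4/3 - 104312*(-1/347) = -4/3 + 104312/347 = 311548/1041 ≈ 299.28)
√(4633138 + √(j + (21*10)*(570 + 270))) = √(4633138 + √(311548/1041 + (21*10)*(570 + 270))) = √(4633138 + √(311548/1041 + 210*840)) = √(4633138 + √(311548/1041 + 176400)) = √(4633138 + √(183943948/1041)) = √(4633138 + 2*√47871412467/1041)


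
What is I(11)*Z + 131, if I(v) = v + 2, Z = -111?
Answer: -1312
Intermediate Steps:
I(v) = 2 + v
I(11)*Z + 131 = (2 + 11)*(-111) + 131 = 13*(-111) + 131 = -1443 + 131 = -1312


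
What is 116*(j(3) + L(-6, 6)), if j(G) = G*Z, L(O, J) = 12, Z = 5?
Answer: 3132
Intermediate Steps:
j(G) = 5*G (j(G) = G*5 = 5*G)
116*(j(3) + L(-6, 6)) = 116*(5*3 + 12) = 116*(15 + 12) = 116*27 = 3132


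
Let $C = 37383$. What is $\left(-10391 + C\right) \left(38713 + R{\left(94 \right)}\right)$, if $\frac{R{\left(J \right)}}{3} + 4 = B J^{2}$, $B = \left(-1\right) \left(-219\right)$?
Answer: $157739979376$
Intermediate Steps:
$B = 219$
$R{\left(J \right)} = -12 + 657 J^{2}$ ($R{\left(J \right)} = -12 + 3 \cdot 219 J^{2} = -12 + 657 J^{2}$)
$\left(-10391 + C\right) \left(38713 + R{\left(94 \right)}\right) = \left(-10391 + 37383\right) \left(38713 - \left(12 - 657 \cdot 94^{2}\right)\right) = 26992 \left(38713 + \left(-12 + 657 \cdot 8836\right)\right) = 26992 \left(38713 + \left(-12 + 5805252\right)\right) = 26992 \left(38713 + 5805240\right) = 26992 \cdot 5843953 = 157739979376$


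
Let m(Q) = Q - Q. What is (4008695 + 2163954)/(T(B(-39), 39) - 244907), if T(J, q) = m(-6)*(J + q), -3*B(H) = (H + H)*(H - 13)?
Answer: -6172649/244907 ≈ -25.204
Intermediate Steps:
m(Q) = 0
B(H) = -2*H*(-13 + H)/3 (B(H) = -(H + H)*(H - 13)/3 = -2*H*(-13 + H)/3)
T(J, q) = 0 (T(J, q) = 0*(J + q) = 0)
(4008695 + 2163954)/(T(B(-39), 39) - 244907) = (4008695 + 2163954)/(0 - 244907) = 6172649/(-244907) = 6172649*(-1/244907) = -6172649/244907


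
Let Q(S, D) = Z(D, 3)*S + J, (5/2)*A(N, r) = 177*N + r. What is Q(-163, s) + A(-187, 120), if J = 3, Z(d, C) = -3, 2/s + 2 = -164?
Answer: -63498/5 ≈ -12700.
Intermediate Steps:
s = -1/83 (s = 2/(-2 - 164) = 2/(-166) = 2*(-1/166) = -1/83 ≈ -0.012048)
A(N, r) = 2*r/5 + 354*N/5 (A(N, r) = 2*(177*N + r)/5 = 2*(r + 177*N)/5 = 2*r/5 + 354*N/5)
Q(S, D) = 3 - 3*S (Q(S, D) = -3*S + 3 = 3 - 3*S)
Q(-163, s) + A(-187, 120) = (3 - 3*(-163)) + ((⅖)*120 + (354/5)*(-187)) = (3 + 489) + (48 - 66198/5) = 492 - 65958/5 = -63498/5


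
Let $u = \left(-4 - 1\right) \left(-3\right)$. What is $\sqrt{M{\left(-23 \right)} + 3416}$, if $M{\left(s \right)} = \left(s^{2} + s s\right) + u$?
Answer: $67$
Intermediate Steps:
$u = 15$ ($u = \left(-5\right) \left(-3\right) = 15$)
$M{\left(s \right)} = 15 + 2 s^{2}$ ($M{\left(s \right)} = \left(s^{2} + s s\right) + 15 = \left(s^{2} + s^{2}\right) + 15 = 2 s^{2} + 15 = 15 + 2 s^{2}$)
$\sqrt{M{\left(-23 \right)} + 3416} = \sqrt{\left(15 + 2 \left(-23\right)^{2}\right) + 3416} = \sqrt{\left(15 + 2 \cdot 529\right) + 3416} = \sqrt{\left(15 + 1058\right) + 3416} = \sqrt{1073 + 3416} = \sqrt{4489} = 67$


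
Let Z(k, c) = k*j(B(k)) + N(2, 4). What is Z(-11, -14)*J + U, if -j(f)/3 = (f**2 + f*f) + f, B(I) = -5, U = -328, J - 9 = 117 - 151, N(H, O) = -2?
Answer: -37403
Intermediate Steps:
J = -25 (J = 9 + (117 - 151) = 9 - 34 = -25)
j(f) = -6*f**2 - 3*f (j(f) = -3*((f**2 + f*f) + f) = -3*((f**2 + f**2) + f) = -3*(2*f**2 + f) = -3*(f + 2*f**2) = -6*f**2 - 3*f)
Z(k, c) = -2 - 135*k (Z(k, c) = k*(-3*(-5)*(1 + 2*(-5))) - 2 = k*(-3*(-5)*(1 - 10)) - 2 = k*(-3*(-5)*(-9)) - 2 = k*(-135) - 2 = -135*k - 2 = -2 - 135*k)
Z(-11, -14)*J + U = (-2 - 135*(-11))*(-25) - 328 = (-2 + 1485)*(-25) - 328 = 1483*(-25) - 328 = -37075 - 328 = -37403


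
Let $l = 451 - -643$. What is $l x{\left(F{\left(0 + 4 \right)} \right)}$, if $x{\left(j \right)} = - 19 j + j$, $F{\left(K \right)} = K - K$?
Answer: $0$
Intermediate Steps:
$F{\left(K \right)} = 0$
$l = 1094$ ($l = 451 + 643 = 1094$)
$x{\left(j \right)} = - 18 j$
$l x{\left(F{\left(0 + 4 \right)} \right)} = 1094 \left(\left(-18\right) 0\right) = 1094 \cdot 0 = 0$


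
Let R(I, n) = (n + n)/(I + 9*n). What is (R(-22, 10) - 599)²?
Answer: 103591684/289 ≈ 3.5845e+5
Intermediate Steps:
R(I, n) = 2*n/(I + 9*n) (R(I, n) = (2*n)/(I + 9*n) = 2*n/(I + 9*n))
(R(-22, 10) - 599)² = (2*10/(-22 + 9*10) - 599)² = (2*10/(-22 + 90) - 599)² = (2*10/68 - 599)² = (2*10*(1/68) - 599)² = (5/17 - 599)² = (-10178/17)² = 103591684/289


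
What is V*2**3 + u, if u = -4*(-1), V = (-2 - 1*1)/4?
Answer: -2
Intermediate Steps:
V = -3/4 (V = (-2 - 1)/4 = (1/4)*(-3) = -3/4 ≈ -0.75000)
u = 4
V*2**3 + u = -3/4*2**3 + 4 = -3/4*8 + 4 = -6 + 4 = -2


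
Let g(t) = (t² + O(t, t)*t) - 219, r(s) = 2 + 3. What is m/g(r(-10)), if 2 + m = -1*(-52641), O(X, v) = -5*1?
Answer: -52639/219 ≈ -240.36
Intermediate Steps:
r(s) = 5
O(X, v) = -5
g(t) = -219 + t² - 5*t (g(t) = (t² - 5*t) - 219 = -219 + t² - 5*t)
m = 52639 (m = -2 - 1*(-52641) = -2 + 52641 = 52639)
m/g(r(-10)) = 52639/(-219 + 5² - 5*5) = 52639/(-219 + 25 - 25) = 52639/(-219) = 52639*(-1/219) = -52639/219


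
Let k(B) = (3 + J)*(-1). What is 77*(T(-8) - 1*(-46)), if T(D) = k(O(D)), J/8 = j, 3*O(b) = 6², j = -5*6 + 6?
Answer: 18095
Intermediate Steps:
j = -24 (j = -30 + 6 = -24)
O(b) = 12 (O(b) = (⅓)*6² = (⅓)*36 = 12)
J = -192 (J = 8*(-24) = -192)
k(B) = 189 (k(B) = (3 - 192)*(-1) = -189*(-1) = 189)
T(D) = 189
77*(T(-8) - 1*(-46)) = 77*(189 - 1*(-46)) = 77*(189 + 46) = 77*235 = 18095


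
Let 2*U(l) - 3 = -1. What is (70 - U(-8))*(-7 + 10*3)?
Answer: 1587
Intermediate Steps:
U(l) = 1 (U(l) = 3/2 + (½)*(-1) = 3/2 - ½ = 1)
(70 - U(-8))*(-7 + 10*3) = (70 - 1*1)*(-7 + 10*3) = (70 - 1)*(-7 + 30) = 69*23 = 1587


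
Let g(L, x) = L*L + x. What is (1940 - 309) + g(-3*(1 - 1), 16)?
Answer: 1647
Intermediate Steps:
g(L, x) = x + L² (g(L, x) = L² + x = x + L²)
(1940 - 309) + g(-3*(1 - 1), 16) = (1940 - 309) + (16 + (-3*(1 - 1))²) = 1631 + (16 + (-3*0)²) = 1631 + (16 + 0²) = 1631 + (16 + 0) = 1631 + 16 = 1647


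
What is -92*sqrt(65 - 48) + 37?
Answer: 37 - 92*sqrt(17) ≈ -342.33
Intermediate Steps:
-92*sqrt(65 - 48) + 37 = -92*sqrt(17) + 37 = 37 - 92*sqrt(17)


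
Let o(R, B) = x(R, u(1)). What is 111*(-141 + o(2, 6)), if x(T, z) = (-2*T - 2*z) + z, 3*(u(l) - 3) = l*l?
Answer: -16465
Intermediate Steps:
u(l) = 3 + l²/3 (u(l) = 3 + (l*l)/3 = 3 + l²/3)
x(T, z) = -z - 2*T
o(R, B) = -10/3 - 2*R (o(R, B) = -(3 + (⅓)*1²) - 2*R = -(3 + (⅓)*1) - 2*R = -(3 + ⅓) - 2*R = -1*10/3 - 2*R = -10/3 - 2*R)
111*(-141 + o(2, 6)) = 111*(-141 + (-10/3 - 2*2)) = 111*(-141 + (-10/3 - 4)) = 111*(-141 - 22/3) = 111*(-445/3) = -16465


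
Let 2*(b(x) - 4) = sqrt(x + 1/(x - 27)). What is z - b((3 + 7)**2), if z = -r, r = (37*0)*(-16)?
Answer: -4 - 7*sqrt(10877)/146 ≈ -9.0003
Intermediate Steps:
r = 0 (r = 0*(-16) = 0)
z = 0 (z = -1*0 = 0)
b(x) = 4 + sqrt(x + 1/(-27 + x))/2 (b(x) = 4 + sqrt(x + 1/(x - 27))/2 = 4 + sqrt(x + 1/(-27 + x))/2)
z - b((3 + 7)**2) = 0 - (4 + sqrt((1 + (3 + 7)**2*(-27 + (3 + 7)**2))/(-27 + (3 + 7)**2))/2) = 0 - (4 + sqrt((1 + 10**2*(-27 + 10**2))/(-27 + 10**2))/2) = 0 - (4 + sqrt((1 + 100*(-27 + 100))/(-27 + 100))/2) = 0 - (4 + sqrt((1 + 100*73)/73)/2) = 0 - (4 + sqrt((1 + 7300)/73)/2) = 0 - (4 + sqrt((1/73)*7301)/2) = 0 - (4 + sqrt(7301/73)/2) = 0 - (4 + (7*sqrt(10877)/73)/2) = 0 - (4 + 7*sqrt(10877)/146) = 0 + (-4 - 7*sqrt(10877)/146) = -4 - 7*sqrt(10877)/146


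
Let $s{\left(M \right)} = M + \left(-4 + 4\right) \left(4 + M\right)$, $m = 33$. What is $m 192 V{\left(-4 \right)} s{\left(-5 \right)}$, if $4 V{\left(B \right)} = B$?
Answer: $31680$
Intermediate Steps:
$V{\left(B \right)} = \frac{B}{4}$
$s{\left(M \right)} = M$ ($s{\left(M \right)} = M + 0 \left(4 + M\right) = M + 0 = M$)
$m 192 V{\left(-4 \right)} s{\left(-5 \right)} = 33 \cdot 192 \cdot \frac{1}{4} \left(-4\right) \left(-5\right) = 6336 \left(\left(-1\right) \left(-5\right)\right) = 6336 \cdot 5 = 31680$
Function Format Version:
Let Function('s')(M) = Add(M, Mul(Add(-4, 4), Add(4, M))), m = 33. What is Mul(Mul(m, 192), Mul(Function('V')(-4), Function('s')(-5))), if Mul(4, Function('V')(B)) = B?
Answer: 31680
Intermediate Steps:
Function('V')(B) = Mul(Rational(1, 4), B)
Function('s')(M) = M (Function('s')(M) = Add(M, Mul(0, Add(4, M))) = Add(M, 0) = M)
Mul(Mul(m, 192), Mul(Function('V')(-4), Function('s')(-5))) = Mul(Mul(33, 192), Mul(Mul(Rational(1, 4), -4), -5)) = Mul(6336, Mul(-1, -5)) = Mul(6336, 5) = 31680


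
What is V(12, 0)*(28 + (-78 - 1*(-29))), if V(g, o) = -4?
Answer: 84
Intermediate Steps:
V(12, 0)*(28 + (-78 - 1*(-29))) = -4*(28 + (-78 - 1*(-29))) = -4*(28 + (-78 + 29)) = -4*(28 - 49) = -4*(-21) = 84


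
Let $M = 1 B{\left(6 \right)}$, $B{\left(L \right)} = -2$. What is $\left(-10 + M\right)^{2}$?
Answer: $144$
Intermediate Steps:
$M = -2$ ($M = 1 \left(-2\right) = -2$)
$\left(-10 + M\right)^{2} = \left(-10 - 2\right)^{2} = \left(-12\right)^{2} = 144$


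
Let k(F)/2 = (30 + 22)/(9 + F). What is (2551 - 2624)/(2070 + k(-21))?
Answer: -219/6184 ≈ -0.035414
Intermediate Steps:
k(F) = 104/(9 + F) (k(F) = 2*((30 + 22)/(9 + F)) = 2*(52/(9 + F)) = 104/(9 + F))
(2551 - 2624)/(2070 + k(-21)) = (2551 - 2624)/(2070 + 104/(9 - 21)) = -73/(2070 + 104/(-12)) = -73/(2070 + 104*(-1/12)) = -73/(2070 - 26/3) = -73/6184/3 = -73*3/6184 = -219/6184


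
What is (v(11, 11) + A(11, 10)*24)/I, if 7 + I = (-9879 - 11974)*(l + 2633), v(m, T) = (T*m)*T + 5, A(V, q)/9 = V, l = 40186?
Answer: -1856/467861807 ≈ -3.9670e-6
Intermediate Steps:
A(V, q) = 9*V
v(m, T) = 5 + m*T**2 (v(m, T) = m*T**2 + 5 = 5 + m*T**2)
I = -935723614 (I = -7 + (-9879 - 11974)*(40186 + 2633) = -7 - 21853*42819 = -7 - 935723607 = -935723614)
(v(11, 11) + A(11, 10)*24)/I = ((5 + 11*11**2) + (9*11)*24)/(-935723614) = ((5 + 11*121) + 99*24)*(-1/935723614) = ((5 + 1331) + 2376)*(-1/935723614) = (1336 + 2376)*(-1/935723614) = 3712*(-1/935723614) = -1856/467861807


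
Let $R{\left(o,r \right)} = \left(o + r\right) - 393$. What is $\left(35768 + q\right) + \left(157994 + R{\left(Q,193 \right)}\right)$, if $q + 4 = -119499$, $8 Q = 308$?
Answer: $\frac{148195}{2} \approx 74098.0$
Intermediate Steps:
$Q = \frac{77}{2}$ ($Q = \frac{1}{8} \cdot 308 = \frac{77}{2} \approx 38.5$)
$R{\left(o,r \right)} = -393 + o + r$
$q = -119503$ ($q = -4 - 119499 = -119503$)
$\left(35768 + q\right) + \left(157994 + R{\left(Q,193 \right)}\right) = \left(35768 - 119503\right) + \left(157994 + \left(-393 + \frac{77}{2} + 193\right)\right) = -83735 + \left(157994 - \frac{323}{2}\right) = -83735 + \frac{315665}{2} = \frac{148195}{2}$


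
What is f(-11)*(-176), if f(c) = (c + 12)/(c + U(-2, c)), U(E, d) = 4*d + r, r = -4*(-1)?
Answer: 176/51 ≈ 3.4510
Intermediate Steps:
r = 4
U(E, d) = 4 + 4*d (U(E, d) = 4*d + 4 = 4 + 4*d)
f(c) = (12 + c)/(4 + 5*c) (f(c) = (c + 12)/(c + (4 + 4*c)) = (12 + c)/(4 + 5*c))
f(-11)*(-176) = ((12 - 11)/(4 + 5*(-11)))*(-176) = (1/(4 - 55))*(-176) = (1/(-51))*(-176) = -1/51*1*(-176) = -1/51*(-176) = 176/51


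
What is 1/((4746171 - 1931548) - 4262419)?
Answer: -1/1447796 ≈ -6.9070e-7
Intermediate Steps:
1/((4746171 - 1931548) - 4262419) = 1/(2814623 - 4262419) = 1/(-1447796) = -1/1447796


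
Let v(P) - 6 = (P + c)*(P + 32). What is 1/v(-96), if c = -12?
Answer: 1/6918 ≈ 0.00014455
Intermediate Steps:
v(P) = 6 + (-12 + P)*(32 + P) (v(P) = 6 + (P - 12)*(P + 32) = 6 + (-12 + P)*(32 + P))
1/v(-96) = 1/(-378 + (-96)**2 + 20*(-96)) = 1/(-378 + 9216 - 1920) = 1/6918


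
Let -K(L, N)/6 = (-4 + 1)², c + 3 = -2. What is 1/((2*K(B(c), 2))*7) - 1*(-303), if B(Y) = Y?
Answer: 229067/756 ≈ 303.00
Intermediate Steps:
c = -5 (c = -3 - 2 = -5)
K(L, N) = -54 (K(L, N) = -6*(-4 + 1)² = -6*(-3)² = -6*9 = -54)
1/((2*K(B(c), 2))*7) - 1*(-303) = 1/((2*(-54))*7) - 1*(-303) = 1/(-108*7) + 303 = 1/(-756) + 303 = -1/756 + 303 = 229067/756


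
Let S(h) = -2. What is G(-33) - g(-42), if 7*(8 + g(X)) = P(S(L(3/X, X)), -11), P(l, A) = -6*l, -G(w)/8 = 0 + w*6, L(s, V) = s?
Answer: 11132/7 ≈ 1590.3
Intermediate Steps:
G(w) = -48*w (G(w) = -8*(0 + w*6) = -8*(0 + 6*w) = -48*w)
g(X) = -44/7 (g(X) = -8 + (-6*(-2))/7 = -8 + (⅐)*12 = -8 + 12/7 = -44/7)
G(-33) - g(-42) = -48*(-33) - 1*(-44/7) = 1584 + 44/7 = 11132/7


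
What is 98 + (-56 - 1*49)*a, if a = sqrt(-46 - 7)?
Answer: 98 - 105*I*sqrt(53) ≈ 98.0 - 764.41*I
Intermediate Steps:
a = I*sqrt(53) (a = sqrt(-53) = I*sqrt(53) ≈ 7.2801*I)
98 + (-56 - 1*49)*a = 98 + (-56 - 1*49)*(I*sqrt(53)) = 98 + (-56 - 49)*(I*sqrt(53)) = 98 - 105*I*sqrt(53)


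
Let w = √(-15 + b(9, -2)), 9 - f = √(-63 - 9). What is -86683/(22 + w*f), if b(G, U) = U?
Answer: 86683*I/(-22*I + 9*√17 - 6*I*√34) ≈ -1068.2 + 695.58*I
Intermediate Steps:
f = 9 - 6*I*√2 (f = 9 - √(-63 - 9) = 9 - √(-72) = 9 - 6*I*√2 ≈ 9.0 - 8.4853*I)
w = I*√17 (w = √(-15 - 2) = √(-17) = I*√17 ≈ 4.1231*I)
-86683/(22 + w*f) = -86683/(22 + (I*√17)*(9 - 6*I*√2)) = -86683/(22 + I*√17*(9 - 6*I*√2))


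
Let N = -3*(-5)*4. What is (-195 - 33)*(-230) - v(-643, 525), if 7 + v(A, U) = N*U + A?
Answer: 21590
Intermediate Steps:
N = 60 (N = 15*4 = 60)
v(A, U) = -7 + A + 60*U (v(A, U) = -7 + (60*U + A) = -7 + (A + 60*U) = -7 + A + 60*U)
(-195 - 33)*(-230) - v(-643, 525) = (-195 - 33)*(-230) - (-7 - 643 + 60*525) = -228*(-230) - (-7 - 643 + 31500) = 52440 - 1*30850 = 52440 - 30850 = 21590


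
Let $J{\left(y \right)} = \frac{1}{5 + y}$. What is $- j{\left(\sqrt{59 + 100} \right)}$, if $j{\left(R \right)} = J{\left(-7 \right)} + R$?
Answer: $\frac{1}{2} - \sqrt{159} \approx -12.11$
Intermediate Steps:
$j{\left(R \right)} = - \frac{1}{2} + R$ ($j{\left(R \right)} = \frac{1}{5 - 7} + R = \frac{1}{-2} + R = - \frac{1}{2} + R$)
$- j{\left(\sqrt{59 + 100} \right)} = - (- \frac{1}{2} + \sqrt{59 + 100}) = - (- \frac{1}{2} + \sqrt{159}) = \frac{1}{2} - \sqrt{159}$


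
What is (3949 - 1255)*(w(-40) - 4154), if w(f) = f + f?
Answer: -11406396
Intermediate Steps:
w(f) = 2*f
(3949 - 1255)*(w(-40) - 4154) = (3949 - 1255)*(2*(-40) - 4154) = 2694*(-80 - 4154) = 2694*(-4234) = -11406396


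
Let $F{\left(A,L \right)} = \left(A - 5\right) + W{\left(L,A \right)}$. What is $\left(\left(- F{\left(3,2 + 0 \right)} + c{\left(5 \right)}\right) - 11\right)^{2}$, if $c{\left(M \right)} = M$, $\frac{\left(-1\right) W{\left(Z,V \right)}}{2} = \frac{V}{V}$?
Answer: $4$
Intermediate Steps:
$W{\left(Z,V \right)} = -2$ ($W{\left(Z,V \right)} = - 2 \frac{V}{V} = \left(-2\right) 1 = -2$)
$F{\left(A,L \right)} = -7 + A$ ($F{\left(A,L \right)} = \left(A - 5\right) - 2 = \left(-5 + A\right) - 2 = -7 + A$)
$\left(\left(- F{\left(3,2 + 0 \right)} + c{\left(5 \right)}\right) - 11\right)^{2} = \left(\left(- (-7 + 3) + 5\right) - 11\right)^{2} = \left(\left(\left(-1\right) \left(-4\right) + 5\right) - 11\right)^{2} = \left(\left(4 + 5\right) - 11\right)^{2} = \left(9 - 11\right)^{2} = \left(-2\right)^{2} = 4$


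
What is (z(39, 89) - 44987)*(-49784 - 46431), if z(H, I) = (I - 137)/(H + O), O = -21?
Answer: 12986042335/3 ≈ 4.3287e+9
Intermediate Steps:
z(H, I) = (-137 + I)/(-21 + H) (z(H, I) = (I - 137)/(H - 21) = (-137 + I)/(-21 + H))
(z(39, 89) - 44987)*(-49784 - 46431) = ((-137 + 89)/(-21 + 39) - 44987)*(-49784 - 46431) = (-48/18 - 44987)*(-96215) = ((1/18)*(-48) - 44987)*(-96215) = (-8/3 - 44987)*(-96215) = -134969/3*(-96215) = 12986042335/3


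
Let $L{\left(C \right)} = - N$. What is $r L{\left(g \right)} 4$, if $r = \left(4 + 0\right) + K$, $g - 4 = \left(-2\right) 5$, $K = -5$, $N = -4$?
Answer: $-16$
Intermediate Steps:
$g = -6$ ($g = 4 - 10 = -6$)
$r = -1$ ($r = \left(4 + 0\right) - 5 = 4 - 5 = -1$)
$L{\left(C \right)} = 4$ ($L{\left(C \right)} = \left(-1\right) \left(-4\right) = 4$)
$r L{\left(g \right)} 4 = \left(-1\right) 4 \cdot 4 = \left(-4\right) 4 = -16$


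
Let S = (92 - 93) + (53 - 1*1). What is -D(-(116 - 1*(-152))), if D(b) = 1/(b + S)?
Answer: 1/217 ≈ 0.0046083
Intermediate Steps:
S = 51 (S = -1 + (53 - 1) = -1 + 52 = 51)
D(b) = 1/(51 + b) (D(b) = 1/(b + 51) = 1/(51 + b))
-D(-(116 - 1*(-152))) = -1/(51 - (116 - 1*(-152))) = -1/(51 - (116 + 152)) = -1/(51 - 1*268) = -1/(51 - 268) = -1/(-217) = -1*(-1/217) = 1/217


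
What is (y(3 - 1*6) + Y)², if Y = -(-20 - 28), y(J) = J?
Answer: 2025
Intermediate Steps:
Y = 48 (Y = -1*(-48) = 48)
(y(3 - 1*6) + Y)² = ((3 - 1*6) + 48)² = ((3 - 6) + 48)² = (-3 + 48)² = 45² = 2025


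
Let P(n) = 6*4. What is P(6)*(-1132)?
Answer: -27168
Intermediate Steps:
P(n) = 24
P(6)*(-1132) = 24*(-1132) = -27168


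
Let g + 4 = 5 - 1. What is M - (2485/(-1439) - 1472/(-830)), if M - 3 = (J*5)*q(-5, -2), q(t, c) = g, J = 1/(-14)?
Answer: 1763726/597185 ≈ 2.9534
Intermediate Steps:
g = 0 (g = -4 + (5 - 1) = -4 + 4 = 0)
J = -1/14 ≈ -0.071429
q(t, c) = 0
M = 3 (M = 3 - 1/14*5*0 = 3 - 5/14*0 = 3 + 0 = 3)
M - (2485/(-1439) - 1472/(-830)) = 3 - (2485/(-1439) - 1472/(-830)) = 3 - (2485*(-1/1439) - 1472*(-1/830)) = 3 - (-2485/1439 + 736/415) = 3 - 1*27829/597185 = 3 - 27829/597185 = 1763726/597185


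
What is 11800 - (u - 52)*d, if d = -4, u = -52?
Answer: 11384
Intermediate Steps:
11800 - (u - 52)*d = 11800 - (-52 - 52)*(-4) = 11800 - (-104)*(-4) = 11800 - 1*416 = 11800 - 416 = 11384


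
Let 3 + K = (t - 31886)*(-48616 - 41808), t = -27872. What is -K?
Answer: -5403557389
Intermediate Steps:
K = 5403557389 (K = -3 + (-27872 - 31886)*(-48616 - 41808) = -3 - 59758*(-90424) = -3 + 5403557392 = 5403557389)
-K = -1*5403557389 = -5403557389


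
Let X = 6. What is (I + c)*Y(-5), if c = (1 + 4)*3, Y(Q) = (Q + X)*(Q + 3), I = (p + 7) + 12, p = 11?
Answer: -90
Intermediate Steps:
I = 30 (I = (11 + 7) + 12 = 18 + 12 = 30)
Y(Q) = (3 + Q)*(6 + Q) (Y(Q) = (Q + 6)*(Q + 3) = (6 + Q)*(3 + Q) = (3 + Q)*(6 + Q))
c = 15 (c = 5*3 = 15)
(I + c)*Y(-5) = (30 + 15)*(18 + (-5)**2 + 9*(-5)) = 45*(18 + 25 - 45) = 45*(-2) = -90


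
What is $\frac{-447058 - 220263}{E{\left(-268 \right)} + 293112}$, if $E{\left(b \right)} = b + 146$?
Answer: $- \frac{667321}{292990} \approx -2.2776$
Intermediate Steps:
$E{\left(b \right)} = 146 + b$
$\frac{-447058 - 220263}{E{\left(-268 \right)} + 293112} = \frac{-447058 - 220263}{\left(146 - 268\right) + 293112} = - \frac{667321}{-122 + 293112} = - \frac{667321}{292990}$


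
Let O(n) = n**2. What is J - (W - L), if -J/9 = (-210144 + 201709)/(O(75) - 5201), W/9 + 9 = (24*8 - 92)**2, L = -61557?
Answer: -64149909/424 ≈ -1.5130e+5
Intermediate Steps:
W = 89919 (W = -81 + 9*(24*8 - 92)**2 = -81 + 9*(192 - 92)**2 = -81 + 9*100**2 = -81 + 9*10000 = -81 + 90000 = 89919)
J = 75915/424 (J = -9*(-210144 + 201709)/(75**2 - 5201) = -(-75915)/(5625 - 5201) = -(-75915)/424 = -9*(-8435/424) = 75915/424 ≈ 179.04)
J - (W - L) = 75915/424 - (89919 - 1*(-61557)) = 75915/424 - (89919 + 61557) = 75915/424 - 1*151476 = 75915/424 - 151476 = -64149909/424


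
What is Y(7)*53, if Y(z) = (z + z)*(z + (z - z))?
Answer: 5194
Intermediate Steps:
Y(z) = 2*z² (Y(z) = (2*z)*(z + 0) = (2*z)*z = 2*z²)
Y(7)*53 = (2*7²)*53 = (2*49)*53 = 98*53 = 5194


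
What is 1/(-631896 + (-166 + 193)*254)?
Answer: -1/625038 ≈ -1.5999e-6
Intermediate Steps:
1/(-631896 + (-166 + 193)*254) = 1/(-631896 + 27*254) = 1/(-631896 + 6858) = 1/(-625038) = -1/625038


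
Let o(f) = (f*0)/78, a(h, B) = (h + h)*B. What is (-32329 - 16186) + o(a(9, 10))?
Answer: -48515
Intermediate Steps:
a(h, B) = 2*B*h (a(h, B) = (2*h)*B = 2*B*h)
o(f) = 0 (o(f) = 0*(1/78) = 0)
(-32329 - 16186) + o(a(9, 10)) = (-32329 - 16186) + 0 = -48515 + 0 = -48515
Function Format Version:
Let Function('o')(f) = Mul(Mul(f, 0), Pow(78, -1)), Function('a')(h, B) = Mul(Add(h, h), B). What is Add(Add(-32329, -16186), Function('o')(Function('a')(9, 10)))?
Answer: -48515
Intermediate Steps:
Function('a')(h, B) = Mul(2, B, h) (Function('a')(h, B) = Mul(Mul(2, h), B) = Mul(2, B, h))
Function('o')(f) = 0 (Function('o')(f) = Mul(0, Rational(1, 78)) = 0)
Add(Add(-32329, -16186), Function('o')(Function('a')(9, 10))) = Add(Add(-32329, -16186), 0) = Add(-48515, 0) = -48515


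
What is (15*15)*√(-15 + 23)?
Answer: 450*√2 ≈ 636.40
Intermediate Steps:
(15*15)*√(-15 + 23) = 225*√8 = 225*(2*√2) = 450*√2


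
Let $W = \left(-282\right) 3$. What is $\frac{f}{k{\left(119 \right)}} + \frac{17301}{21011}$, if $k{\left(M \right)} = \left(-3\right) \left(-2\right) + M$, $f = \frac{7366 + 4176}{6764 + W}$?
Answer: $\frac{6520461856}{7771443625} \approx 0.83903$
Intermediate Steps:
$W = -846$
$f = \frac{5771}{2959}$ ($f = \frac{7366 + 4176}{6764 - 846} = \frac{11542}{5918} = 11542 \cdot \frac{1}{5918} = \frac{5771}{2959} \approx 1.9503$)
$k{\left(M \right)} = 6 + M$
$\frac{f}{k{\left(119 \right)}} + \frac{17301}{21011} = \frac{5771}{2959 \left(6 + 119\right)} + \frac{17301}{21011} = \frac{5771}{2959 \cdot 125} + 17301 \cdot \frac{1}{21011} = \frac{5771}{2959} \cdot \frac{1}{125} + \frac{17301}{21011} = \frac{5771}{369875} + \frac{17301}{21011} = \frac{6520461856}{7771443625}$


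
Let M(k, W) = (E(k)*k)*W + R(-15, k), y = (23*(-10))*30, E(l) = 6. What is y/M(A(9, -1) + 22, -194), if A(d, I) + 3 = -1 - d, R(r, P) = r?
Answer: 2300/3497 ≈ 0.65771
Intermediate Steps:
A(d, I) = -4 - d (A(d, I) = -3 + (-1 - d) = -4 - d)
y = -6900 (y = -230*30 = -6900)
M(k, W) = -15 + 6*W*k (M(k, W) = (6*k)*W - 15 = 6*W*k - 15 = -15 + 6*W*k)
y/M(A(9, -1) + 22, -194) = -6900/(-15 + 6*(-194)*((-4 - 1*9) + 22)) = -6900/(-15 + 6*(-194)*((-4 - 9) + 22)) = -6900/(-15 + 6*(-194)*(-13 + 22)) = -6900/(-15 + 6*(-194)*9) = -6900/(-15 - 10476) = -6900/(-10491) = -6900*(-1/10491) = 2300/3497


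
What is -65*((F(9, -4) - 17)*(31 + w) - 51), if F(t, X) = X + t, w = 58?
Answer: 72735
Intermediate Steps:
-65*((F(9, -4) - 17)*(31 + w) - 51) = -65*(((-4 + 9) - 17)*(31 + 58) - 51) = -65*((5 - 17)*89 - 51) = -65*(-12*89 - 51) = -65*(-1068 - 51) = -65*(-1119) = 72735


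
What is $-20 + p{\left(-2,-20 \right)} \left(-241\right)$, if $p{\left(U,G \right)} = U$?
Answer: $462$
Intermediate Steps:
$-20 + p{\left(-2,-20 \right)} \left(-241\right) = -20 - -482 = -20 + 482 = 462$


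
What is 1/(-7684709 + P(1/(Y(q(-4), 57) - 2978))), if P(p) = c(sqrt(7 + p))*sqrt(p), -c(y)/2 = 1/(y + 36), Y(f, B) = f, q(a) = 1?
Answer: (-107172 - sqrt(62034726))/(823585632948 + 7684709*sqrt(62034726) + 2*I*sqrt(2977)) ≈ -1.3013e-7 + 1.6061e-17*I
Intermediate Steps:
c(y) = -2/(36 + y) (c(y) = -2/(y + 36) = -2/(36 + y))
P(p) = -2*sqrt(p)/(36 + sqrt(7 + p)) (P(p) = (-2/(36 + sqrt(7 + p)))*sqrt(p) = -2*sqrt(p)/(36 + sqrt(7 + p)))
1/(-7684709 + P(1/(Y(q(-4), 57) - 2978))) = 1/(-7684709 - 2*sqrt(1/(1 - 2978))/(36 + sqrt(7 + 1/(1 - 2978)))) = 1/(-7684709 - 2*sqrt(1/(-2977))/(36 + sqrt(7 + 1/(-2977)))) = 1/(-7684709 - 2*sqrt(-1/2977)/(36 + sqrt(7 - 1/2977))) = 1/(-7684709 - 2*I*sqrt(2977)/2977/(36 + sqrt(20838/2977))) = 1/(-7684709 - 2*I*sqrt(2977)/2977/(36 + sqrt(62034726)/2977)) = 1/(-7684709 - 2*I*sqrt(2977)/(2977*(36 + sqrt(62034726)/2977)))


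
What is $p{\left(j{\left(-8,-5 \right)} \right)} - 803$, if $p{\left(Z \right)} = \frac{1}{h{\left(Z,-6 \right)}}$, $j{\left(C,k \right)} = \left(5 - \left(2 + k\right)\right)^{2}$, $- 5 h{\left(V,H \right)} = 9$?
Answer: $- \frac{7232}{9} \approx -803.56$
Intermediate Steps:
$h{\left(V,H \right)} = - \frac{9}{5}$ ($h{\left(V,H \right)} = \left(- \frac{1}{5}\right) 9 = - \frac{9}{5}$)
$j{\left(C,k \right)} = \left(3 - k\right)^{2}$ ($j{\left(C,k \right)} = \left(5 - \left(2 + k\right)\right)^{2} = \left(3 - k\right)^{2}$)
$p{\left(Z \right)} = - \frac{5}{9}$ ($p{\left(Z \right)} = \frac{1}{- \frac{9}{5}} = - \frac{5}{9}$)
$p{\left(j{\left(-8,-5 \right)} \right)} - 803 = - \frac{5}{9} - 803 = - \frac{7232}{9}$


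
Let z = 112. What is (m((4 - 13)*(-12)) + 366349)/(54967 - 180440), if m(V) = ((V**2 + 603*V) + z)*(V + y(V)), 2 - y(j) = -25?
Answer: -10747849/125473 ≈ -85.659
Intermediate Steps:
y(j) = 27 (y(j) = 2 - 1*(-25) = 2 + 25 = 27)
m(V) = (27 + V)*(112 + V**2 + 603*V) (m(V) = ((V**2 + 603*V) + 112)*(V + 27) = (112 + V**2 + 603*V)*(27 + V) = (27 + V)*(112 + V**2 + 603*V))
(m((4 - 13)*(-12)) + 366349)/(54967 - 180440) = ((3024 + ((4 - 13)*(-12))**3 + 630*((4 - 13)*(-12))**2 + 16393*((4 - 13)*(-12))) + 366349)/(54967 - 180440) = ((3024 + (-9*(-12))**3 + 630*(-9*(-12))**2 + 16393*(-9*(-12))) + 366349)/(-125473) = ((3024 + 108**3 + 630*108**2 + 16393*108) + 366349)*(-1/125473) = ((3024 + 1259712 + 630*11664 + 1770444) + 366349)*(-1/125473) = ((3024 + 1259712 + 7348320 + 1770444) + 366349)*(-1/125473) = (10381500 + 366349)*(-1/125473) = 10747849*(-1/125473) = -10747849/125473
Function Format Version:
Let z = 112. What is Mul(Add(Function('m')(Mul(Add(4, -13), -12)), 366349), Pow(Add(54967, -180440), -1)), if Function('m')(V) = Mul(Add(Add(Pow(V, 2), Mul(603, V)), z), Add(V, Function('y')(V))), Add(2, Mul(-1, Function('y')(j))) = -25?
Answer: Rational(-10747849, 125473) ≈ -85.659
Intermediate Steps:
Function('y')(j) = 27 (Function('y')(j) = Add(2, Mul(-1, -25)) = Add(2, 25) = 27)
Function('m')(V) = Mul(Add(27, V), Add(112, Pow(V, 2), Mul(603, V))) (Function('m')(V) = Mul(Add(Add(Pow(V, 2), Mul(603, V)), 112), Add(V, 27)) = Mul(Add(112, Pow(V, 2), Mul(603, V)), Add(27, V)) = Mul(Add(27, V), Add(112, Pow(V, 2), Mul(603, V))))
Mul(Add(Function('m')(Mul(Add(4, -13), -12)), 366349), Pow(Add(54967, -180440), -1)) = Mul(Add(Add(3024, Pow(Mul(Add(4, -13), -12), 3), Mul(630, Pow(Mul(Add(4, -13), -12), 2)), Mul(16393, Mul(Add(4, -13), -12))), 366349), Pow(Add(54967, -180440), -1)) = Mul(Add(Add(3024, Pow(Mul(-9, -12), 3), Mul(630, Pow(Mul(-9, -12), 2)), Mul(16393, Mul(-9, -12))), 366349), Pow(-125473, -1)) = Mul(Add(Add(3024, Pow(108, 3), Mul(630, Pow(108, 2)), Mul(16393, 108)), 366349), Rational(-1, 125473)) = Mul(Add(Add(3024, 1259712, Mul(630, 11664), 1770444), 366349), Rational(-1, 125473)) = Mul(Add(Add(3024, 1259712, 7348320, 1770444), 366349), Rational(-1, 125473)) = Mul(Add(10381500, 366349), Rational(-1, 125473)) = Mul(10747849, Rational(-1, 125473)) = Rational(-10747849, 125473)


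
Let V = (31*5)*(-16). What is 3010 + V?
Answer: 530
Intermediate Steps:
V = -2480 (V = 155*(-16) = -2480)
3010 + V = 3010 - 2480 = 530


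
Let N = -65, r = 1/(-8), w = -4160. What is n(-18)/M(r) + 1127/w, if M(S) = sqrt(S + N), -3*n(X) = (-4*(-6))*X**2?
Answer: -1127/4160 + 5184*I*sqrt(1042)/521 ≈ -0.27091 + 321.19*I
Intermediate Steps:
r = -1/8 ≈ -0.12500
n(X) = -8*X**2 (n(X) = -(-4*(-6))*X**2/3 = -8*X**2)
M(S) = sqrt(-65 + S) (M(S) = sqrt(S - 65) = sqrt(-65 + S))
n(-18)/M(r) + 1127/w = (-8*(-18)**2)/(sqrt(-65 - 1/8)) + 1127/(-4160) = (-8*324)/(sqrt(-521/8)) + 1127*(-1/4160) = -2592*(-2*I*sqrt(1042)/521) - 1127/4160 = -(-5184)*I*sqrt(1042)/521 - 1127/4160 = 5184*I*sqrt(1042)/521 - 1127/4160 = -1127/4160 + 5184*I*sqrt(1042)/521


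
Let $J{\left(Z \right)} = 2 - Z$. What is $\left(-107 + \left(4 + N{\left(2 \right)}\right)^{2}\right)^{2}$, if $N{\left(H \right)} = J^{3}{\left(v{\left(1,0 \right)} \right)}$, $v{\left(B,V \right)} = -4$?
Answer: $2332213849$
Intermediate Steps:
$N{\left(H \right)} = 216$ ($N{\left(H \right)} = \left(2 - -4\right)^{3} = \left(2 + 4\right)^{3} = 6^{3} = 216$)
$\left(-107 + \left(4 + N{\left(2 \right)}\right)^{2}\right)^{2} = \left(-107 + \left(4 + 216\right)^{2}\right)^{2} = \left(-107 + 220^{2}\right)^{2} = \left(-107 + 48400\right)^{2} = 48293^{2} = 2332213849$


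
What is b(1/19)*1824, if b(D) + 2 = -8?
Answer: -18240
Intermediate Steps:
b(D) = -10 (b(D) = -2 - 8 = -10)
b(1/19)*1824 = -10*1824 = -18240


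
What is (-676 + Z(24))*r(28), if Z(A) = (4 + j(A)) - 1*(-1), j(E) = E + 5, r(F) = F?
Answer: -17976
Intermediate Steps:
j(E) = 5 + E
Z(A) = 10 + A (Z(A) = (4 + (5 + A)) - 1*(-1) = (9 + A) + 1 = 10 + A)
(-676 + Z(24))*r(28) = (-676 + (10 + 24))*28 = (-676 + 34)*28 = -642*28 = -17976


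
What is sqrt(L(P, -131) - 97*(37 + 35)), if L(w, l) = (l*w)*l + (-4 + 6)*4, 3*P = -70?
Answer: I*sqrt(3666594)/3 ≈ 638.28*I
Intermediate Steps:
P = -70/3 (P = (1/3)*(-70) = -70/3 ≈ -23.333)
L(w, l) = 8 + w*l**2 (L(w, l) = w*l**2 + 2*4 = w*l**2 + 8 = 8 + w*l**2)
sqrt(L(P, -131) - 97*(37 + 35)) = sqrt((8 - 70/3*(-131)**2) - 97*(37 + 35)) = sqrt((8 - 70/3*17161) - 97*72) = sqrt((8 - 1201270/3) - 6984) = sqrt(-1201246/3 - 6984) = sqrt(-1222198/3) = I*sqrt(3666594)/3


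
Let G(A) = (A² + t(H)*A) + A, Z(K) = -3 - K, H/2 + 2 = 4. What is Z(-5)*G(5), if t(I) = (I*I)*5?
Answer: 860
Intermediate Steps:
H = 4 (H = -4 + 2*4 = -4 + 8 = 4)
t(I) = 5*I² (t(I) = I²*5 = 5*I²)
G(A) = A² + 81*A (G(A) = (A² + (5*4²)*A) + A = (A² + (5*16)*A) + A = (A² + 80*A) + A = A² + 81*A)
Z(-5)*G(5) = (-3 - 1*(-5))*(5*(81 + 5)) = (-3 + 5)*(5*86) = 2*430 = 860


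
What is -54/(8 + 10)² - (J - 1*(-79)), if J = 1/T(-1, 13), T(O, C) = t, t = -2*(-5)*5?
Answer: -5939/75 ≈ -79.187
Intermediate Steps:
t = 50 (t = 10*5 = 50)
T(O, C) = 50
J = 1/50 ≈ 0.020000
-54/(8 + 10)² - (J - 1*(-79)) = -54/(8 + 10)² - (1/50 - 1*(-79)) = -54/(18²) - (1/50 + 79) = -54/324 - 1*3951/50 = -54*1/324 - 3951/50 = -⅙ - 3951/50 = -5939/75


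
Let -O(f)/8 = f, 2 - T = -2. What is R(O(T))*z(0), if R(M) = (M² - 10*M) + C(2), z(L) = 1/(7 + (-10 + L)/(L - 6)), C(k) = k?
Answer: 2019/13 ≈ 155.31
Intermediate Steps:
T = 4 (T = 2 - 1*(-2) = 2 + 2 = 4)
O(f) = -8*f
z(L) = 1/(7 + (-10 + L)/(-6 + L))
R(M) = 2 + M² - 10*M (R(M) = (M² - 10*M) + 2 = 2 + M² - 10*M)
R(O(T))*z(0) = (2 + (-8*4)² - (-80)*4)*((-6 + 0)/(4*(-13 + 2*0))) = (2 + (-32)² - 10*(-32))*((¼)*(-6)/(-13 + 0)) = (2 + 1024 + 320)*((¼)*(-6)/(-13)) = 1346*((¼)*(-1/13)*(-6)) = 1346*(3/26) = 2019/13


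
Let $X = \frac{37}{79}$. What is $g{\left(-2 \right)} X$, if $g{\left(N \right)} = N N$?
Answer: $\frac{148}{79} \approx 1.8734$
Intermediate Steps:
$g{\left(N \right)} = N^{2}$
$X = \frac{37}{79}$ ($X = 37 \cdot \frac{1}{79} = \frac{37}{79} \approx 0.46835$)
$g{\left(-2 \right)} X = \left(-2\right)^{2} \cdot \frac{37}{79} = 4 \cdot \frac{37}{79} = \frac{148}{79}$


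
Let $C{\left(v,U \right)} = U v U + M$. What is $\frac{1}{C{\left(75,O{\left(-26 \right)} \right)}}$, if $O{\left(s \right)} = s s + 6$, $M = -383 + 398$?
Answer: $\frac{1}{34884315} \approx 2.8666 \cdot 10^{-8}$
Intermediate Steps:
$M = 15$
$O{\left(s \right)} = 6 + s^{2}$ ($O{\left(s \right)} = s^{2} + 6 = 6 + s^{2}$)
$C{\left(v,U \right)} = 15 + v U^{2}$ ($C{\left(v,U \right)} = U v U + 15 = v U^{2} + 15 = 15 + v U^{2}$)
$\frac{1}{C{\left(75,O{\left(-26 \right)} \right)}} = \frac{1}{15 + 75 \left(6 + \left(-26\right)^{2}\right)^{2}} = \frac{1}{15 + 75 \left(6 + 676\right)^{2}} = \frac{1}{15 + 75 \cdot 682^{2}} = \frac{1}{15 + 75 \cdot 465124} = \frac{1}{15 + 34884300} = \frac{1}{34884315}$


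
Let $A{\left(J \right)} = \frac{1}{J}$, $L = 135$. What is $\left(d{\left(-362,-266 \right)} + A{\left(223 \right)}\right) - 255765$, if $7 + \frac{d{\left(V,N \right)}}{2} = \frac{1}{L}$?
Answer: $- \frac{7700226214}{30105} \approx -2.5578 \cdot 10^{5}$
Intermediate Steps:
$d{\left(V,N \right)} = - \frac{1888}{135}$ ($d{\left(V,N \right)} = -14 + \frac{2}{135} = - \frac{1888}{135}$)
$\left(d{\left(-362,-266 \right)} + A{\left(223 \right)}\right) - 255765 = \left(- \frac{1888}{135} + \frac{1}{223}\right) - 255765 = - \frac{420889}{30105} - 255765 = - \frac{7700226214}{30105}$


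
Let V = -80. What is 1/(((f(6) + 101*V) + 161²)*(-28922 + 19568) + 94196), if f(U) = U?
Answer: -1/166846642 ≈ -5.9935e-9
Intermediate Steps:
1/(((f(6) + 101*V) + 161²)*(-28922 + 19568) + 94196) = 1/(((6 + 101*(-80)) + 161²)*(-28922 + 19568) + 94196) = 1/(((6 - 8080) + 25921)*(-9354) + 94196) = 1/((-8074 + 25921)*(-9354) + 94196) = 1/(17847*(-9354) + 94196) = 1/(-166940838 + 94196) = 1/(-166846642) = -1/166846642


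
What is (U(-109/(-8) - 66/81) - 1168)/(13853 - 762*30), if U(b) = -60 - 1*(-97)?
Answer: 1131/9007 ≈ 0.12557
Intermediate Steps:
U(b) = 37 (U(b) = -60 + 97 = 37)
(U(-109/(-8) - 66/81) - 1168)/(13853 - 762*30) = (37 - 1168)/(13853 - 762*30) = -1131/(13853 - 22860) = -1131/(-9007) = -1131*(-1/9007) = 1131/9007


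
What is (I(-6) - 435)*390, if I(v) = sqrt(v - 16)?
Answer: -169650 + 390*I*sqrt(22) ≈ -1.6965e+5 + 1829.3*I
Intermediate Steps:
I(v) = sqrt(-16 + v)
(I(-6) - 435)*390 = (sqrt(-16 - 6) - 435)*390 = (sqrt(-22) - 435)*390 = (I*sqrt(22) - 435)*390 = (-435 + I*sqrt(22))*390 = -169650 + 390*I*sqrt(22)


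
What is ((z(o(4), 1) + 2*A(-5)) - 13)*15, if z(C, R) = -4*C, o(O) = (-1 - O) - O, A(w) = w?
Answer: 195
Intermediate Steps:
o(O) = -1 - 2*O
((z(o(4), 1) + 2*A(-5)) - 13)*15 = ((-4*(-1 - 2*4) + 2*(-5)) - 13)*15 = ((-4*(-1 - 8) - 10) - 13)*15 = ((-4*(-9) - 10) - 13)*15 = ((36 - 10) - 13)*15 = (26 - 13)*15 = 13*15 = 195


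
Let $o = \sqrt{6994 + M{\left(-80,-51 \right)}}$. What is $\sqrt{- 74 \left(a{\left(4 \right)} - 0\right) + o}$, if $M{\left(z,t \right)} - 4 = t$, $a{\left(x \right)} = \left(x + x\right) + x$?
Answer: $\sqrt{-888 + \sqrt{6947}} \approx 28.366 i$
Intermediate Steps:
$a{\left(x \right)} = 3 x$ ($a{\left(x \right)} = 2 x + x = 3 x$)
$M{\left(z,t \right)} = 4 + t$
$o = \sqrt{6947}$ ($o = \sqrt{6994 + \left(4 - 51\right)} = \sqrt{6994 - 47} = \sqrt{6947} \approx 83.349$)
$\sqrt{- 74 \left(a{\left(4 \right)} - 0\right) + o} = \sqrt{- 74 \left(3 \cdot 4 - 0\right) + \sqrt{6947}} = \sqrt{- 74 \left(12 + \left(-1 + 1\right)\right) + \sqrt{6947}} = \sqrt{- 74 \left(12 + 0\right) + \sqrt{6947}} = \sqrt{\left(-74\right) 12 + \sqrt{6947}} = \sqrt{-888 + \sqrt{6947}}$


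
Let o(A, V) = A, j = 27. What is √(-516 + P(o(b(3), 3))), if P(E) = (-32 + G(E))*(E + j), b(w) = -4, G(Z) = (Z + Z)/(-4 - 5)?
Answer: 2*I*√2771/3 ≈ 35.094*I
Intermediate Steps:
G(Z) = -2*Z/9 (G(Z) = (2*Z)/(-9) = (2*Z)*(-⅑) = -2*Z/9)
P(E) = (-32 - 2*E/9)*(27 + E) (P(E) = (-32 - 2*E/9)*(E + 27) = (-32 - 2*E/9)*(27 + E))
√(-516 + P(o(b(3), 3))) = √(-516 + (-864 - 38*(-4) - 2/9*(-4)²)) = √(-516 + (-864 + 152 - 2/9*16)) = √(-516 + (-864 + 152 - 32/9)) = √(-516 - 6440/9) = √(-11084/9) = 2*I*√2771/3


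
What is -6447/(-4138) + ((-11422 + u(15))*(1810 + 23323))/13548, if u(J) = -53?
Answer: -198886119699/9343604 ≈ -21286.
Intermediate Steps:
-6447/(-4138) + ((-11422 + u(15))*(1810 + 23323))/13548 = -6447/(-4138) + ((-11422 - 53)*(1810 + 23323))/13548 = -6447*(-1/4138) - 11475*25133*(1/13548) = 6447/4138 - 288401175*1/13548 = 6447/4138 - 96133725/4516 = -198886119699/9343604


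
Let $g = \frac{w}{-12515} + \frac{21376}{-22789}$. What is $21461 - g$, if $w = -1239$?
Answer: $\frac{6121009518504}{285204335} \approx 21462.0$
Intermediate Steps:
$g = - \frac{239285069}{285204335}$ ($g = - \frac{1239}{-12515} + \frac{21376}{-22789} = \left(-1239\right) \left(- \frac{1}{12515}\right) + 21376 \left(- \frac{1}{22789}\right) = \frac{1239}{12515} - \frac{21376}{22789} = - \frac{239285069}{285204335} \approx -0.83899$)
$21461 - g = 21461 - - \frac{239285069}{285204335} = 21461 + \frac{239285069}{285204335} = \frac{6121009518504}{285204335}$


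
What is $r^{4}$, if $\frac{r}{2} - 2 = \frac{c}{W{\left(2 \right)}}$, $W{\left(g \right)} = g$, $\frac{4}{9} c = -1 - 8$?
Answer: $\frac{17850625}{256} \approx 69729.0$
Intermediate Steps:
$c = - \frac{81}{4}$ ($c = \frac{9 \left(-1 - 8\right)}{4} = \frac{9}{4} \left(-9\right) = - \frac{81}{4} \approx -20.25$)
$r = - \frac{65}{4}$ ($r = 4 + 2 \left(- \frac{81}{4 \cdot 2}\right) = 4 + 2 \left(\left(- \frac{81}{4}\right) \frac{1}{2}\right) = 4 + 2 \left(- \frac{81}{8}\right) = 4 - \frac{81}{4} = - \frac{65}{4} \approx -16.25$)
$r^{4} = \left(- \frac{65}{4}\right)^{4} = \frac{17850625}{256}$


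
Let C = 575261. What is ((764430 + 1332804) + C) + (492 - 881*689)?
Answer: 2065978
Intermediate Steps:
((764430 + 1332804) + C) + (492 - 881*689) = ((764430 + 1332804) + 575261) + (492 - 881*689) = (2097234 + 575261) + (492 - 607009) = 2672495 - 606517 = 2065978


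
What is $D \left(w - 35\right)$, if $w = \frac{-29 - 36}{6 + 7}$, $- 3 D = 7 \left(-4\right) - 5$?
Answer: $-440$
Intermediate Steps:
$D = 11$ ($D = - \frac{7 \left(-4\right) - 5}{3} = - \frac{-28 - 5}{3} = \left(- \frac{1}{3}\right) \left(-33\right) = 11$)
$w = -5$ ($w = - \frac{65}{13} = \left(-65\right) \frac{1}{13} = -5$)
$D \left(w - 35\right) = 11 \left(-5 - 35\right) = 11 \left(-40\right) = -440$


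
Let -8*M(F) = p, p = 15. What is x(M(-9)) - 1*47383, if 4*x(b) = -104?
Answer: -47409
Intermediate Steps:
M(F) = -15/8 (M(F) = -⅛*15 = -15/8)
x(b) = -26 (x(b) = (¼)*(-104) = -26)
x(M(-9)) - 1*47383 = -26 - 1*47383 = -26 - 47383 = -47409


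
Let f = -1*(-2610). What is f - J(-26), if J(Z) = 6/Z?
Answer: 33933/13 ≈ 2610.2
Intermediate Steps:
f = 2610
f - J(-26) = 2610 - 6/(-26) = 2610 - 6*(-1)/26 = 2610 - 1*(-3/13) = 2610 + 3/13 = 33933/13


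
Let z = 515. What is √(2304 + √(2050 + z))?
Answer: √(2304 + 3*√285) ≈ 48.525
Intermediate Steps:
√(2304 + √(2050 + z)) = √(2304 + √(2050 + 515)) = √(2304 + √2565) = √(2304 + 3*√285)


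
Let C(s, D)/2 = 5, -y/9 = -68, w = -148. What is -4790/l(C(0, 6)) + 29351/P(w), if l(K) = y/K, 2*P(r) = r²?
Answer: -126659497/1675656 ≈ -75.588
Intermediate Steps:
y = 612 (y = -9*(-68) = 612)
C(s, D) = 10 (C(s, D) = 2*5 = 10)
P(r) = r²/2
l(K) = 612/K
-4790/l(C(0, 6)) + 29351/P(w) = -4790/(612/10) + 29351/(((½)*(-148)²)) = -4790/(612*(⅒)) + 29351/(((½)*21904)) = -4790/306/5 + 29351/10952 = -4790*5/306 + 29351*(1/10952) = -11975/153 + 29351/10952 = -126659497/1675656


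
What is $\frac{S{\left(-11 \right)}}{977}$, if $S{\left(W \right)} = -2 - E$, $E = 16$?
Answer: $- \frac{18}{977} \approx -0.018424$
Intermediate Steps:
$S{\left(W \right)} = -18$ ($S{\left(W \right)} = -2 - 16 = -18$)
$\frac{S{\left(-11 \right)}}{977} = - \frac{18}{977}$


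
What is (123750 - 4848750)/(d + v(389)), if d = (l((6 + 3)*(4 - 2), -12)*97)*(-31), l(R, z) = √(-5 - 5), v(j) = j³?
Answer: -39733111575000/494993594867093 - 2029725000*I*√10/494993594867093 ≈ -0.08027 - 1.2967e-5*I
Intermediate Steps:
l(R, z) = I*√10 (l(R, z) = √(-10) = I*√10)
d = -3007*I*√10 (d = ((I*√10)*97)*(-31) = (97*I*√10)*(-31) = -3007*I*√10 ≈ -9509.0*I)
(123750 - 4848750)/(d + v(389)) = (123750 - 4848750)/(-3007*I*√10 + 389³) = -4725000/(-3007*I*√10 + 58863869) = -4725000/(58863869 - 3007*I*√10)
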